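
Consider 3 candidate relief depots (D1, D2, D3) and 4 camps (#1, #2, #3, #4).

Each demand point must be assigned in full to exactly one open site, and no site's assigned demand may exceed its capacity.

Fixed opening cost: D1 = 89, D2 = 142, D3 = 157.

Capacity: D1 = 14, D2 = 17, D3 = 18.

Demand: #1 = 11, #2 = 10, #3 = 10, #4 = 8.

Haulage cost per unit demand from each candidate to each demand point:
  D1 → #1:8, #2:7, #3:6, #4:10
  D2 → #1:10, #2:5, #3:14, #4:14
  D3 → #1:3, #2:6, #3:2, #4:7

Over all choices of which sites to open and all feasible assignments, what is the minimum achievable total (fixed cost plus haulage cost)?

Open {D1, D2, D3}; cheapest assignment that respects the capacities:
  D1 (cap 14, load 11): #1 — cost 11×8 = 88
  D2 (cap 17, load 10): #2 — cost 10×5 = 50
  D3 (cap 18, load 18): #3, #4 — cost 10×2 + 8×7 = 76
  Shipping 214, fixed 388 → total 602.
  Any other capacity-feasible assignment to {D1, D2, D3} ships for at least 214.
Total demand is 39 and no other set of sites has combined capacity ≥ 39, so {D1, D2, D3} is the only feasible choice of open sites. Minimum: 602.

602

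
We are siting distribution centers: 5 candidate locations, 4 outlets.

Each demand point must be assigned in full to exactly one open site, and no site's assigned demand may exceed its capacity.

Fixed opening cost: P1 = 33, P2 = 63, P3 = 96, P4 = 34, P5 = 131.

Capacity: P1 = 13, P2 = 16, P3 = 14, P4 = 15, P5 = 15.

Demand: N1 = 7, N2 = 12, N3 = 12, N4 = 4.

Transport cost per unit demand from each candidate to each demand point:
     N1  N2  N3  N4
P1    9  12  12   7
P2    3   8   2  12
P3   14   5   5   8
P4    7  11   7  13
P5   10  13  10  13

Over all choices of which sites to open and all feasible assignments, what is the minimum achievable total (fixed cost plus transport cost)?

Open {P1, P2, P3}; cheapest assignment that respects the capacities:
  P1 (cap 13, load 11): N1, N4 — cost 7×9 + 4×7 = 91
  P2 (cap 16, load 12): N3 — cost 12×2 = 24
  P3 (cap 14, load 12): N2 — cost 12×5 = 60
  Shipping 175, fixed 192 → total 367.
  Any other capacity-feasible assignment to {P1, P2, P3} ships for at least 175.
Compare {P2, P3, P4}: its best feasible assignment gives total 374.
Compare {P1, P2, P4}: its best feasible assignment gives total 377.
Every other set of open sites that can feasibly serve all demand totals ≥ 374 even under its best assignment. Minimum: 367.

367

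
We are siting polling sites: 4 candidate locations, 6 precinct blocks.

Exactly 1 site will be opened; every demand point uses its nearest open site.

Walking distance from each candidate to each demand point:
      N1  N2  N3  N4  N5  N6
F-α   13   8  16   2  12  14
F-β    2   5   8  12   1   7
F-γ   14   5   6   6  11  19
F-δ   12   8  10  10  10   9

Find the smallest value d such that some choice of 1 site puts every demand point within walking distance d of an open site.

Open {F-β}.
  Farthest demand point is N4 at walking distance 12 (to F-β); all others are ≤ 12.
With {F-δ} the worst case is 12.
With {F-α} the worst case is 16.
No size-1 selection achieves below 12.

12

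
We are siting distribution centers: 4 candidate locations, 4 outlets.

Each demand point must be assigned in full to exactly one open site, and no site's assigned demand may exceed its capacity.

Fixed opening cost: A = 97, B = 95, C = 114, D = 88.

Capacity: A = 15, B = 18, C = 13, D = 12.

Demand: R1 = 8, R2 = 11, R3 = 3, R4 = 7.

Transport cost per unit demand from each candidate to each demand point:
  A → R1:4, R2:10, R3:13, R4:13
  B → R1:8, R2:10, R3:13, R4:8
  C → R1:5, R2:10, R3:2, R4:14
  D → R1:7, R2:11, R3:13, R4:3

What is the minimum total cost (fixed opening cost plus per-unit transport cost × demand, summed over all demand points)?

Open {B, C}; cheapest assignment that respects the capacities:
  B (cap 18, load 18): R2, R4 — cost 11×10 + 7×8 = 166
  C (cap 13, load 11): R1, R3 — cost 8×5 + 3×2 = 46
  Shipping 212, fixed 209 → total 421.
  Any other capacity-feasible assignment to {B, C} ships for at least 212.
Compare {A, B}: its best feasible assignment gives total 429.
Compare {B, D}: its best feasible assignment gives total 444.
Every other set of open sites that can feasibly serve all demand totals ≥ 429 even under its best assignment. Minimum: 421.

421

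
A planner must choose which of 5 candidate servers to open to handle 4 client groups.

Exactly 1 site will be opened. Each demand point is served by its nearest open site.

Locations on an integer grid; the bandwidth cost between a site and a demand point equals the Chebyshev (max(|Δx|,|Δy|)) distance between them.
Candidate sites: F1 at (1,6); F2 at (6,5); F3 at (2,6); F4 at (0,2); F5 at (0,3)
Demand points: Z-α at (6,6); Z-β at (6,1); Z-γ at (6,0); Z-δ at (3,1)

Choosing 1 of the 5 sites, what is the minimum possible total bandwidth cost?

Open {F2}.
  Z-α→F2 1, Z-β→F2 4, Z-γ→F2 5, Z-δ→F2 4  ⇒ total 14.
Compare {F3}: total 20.
Compare {F1}: total 21.
No size-1 selection does better; minimum is 14.

14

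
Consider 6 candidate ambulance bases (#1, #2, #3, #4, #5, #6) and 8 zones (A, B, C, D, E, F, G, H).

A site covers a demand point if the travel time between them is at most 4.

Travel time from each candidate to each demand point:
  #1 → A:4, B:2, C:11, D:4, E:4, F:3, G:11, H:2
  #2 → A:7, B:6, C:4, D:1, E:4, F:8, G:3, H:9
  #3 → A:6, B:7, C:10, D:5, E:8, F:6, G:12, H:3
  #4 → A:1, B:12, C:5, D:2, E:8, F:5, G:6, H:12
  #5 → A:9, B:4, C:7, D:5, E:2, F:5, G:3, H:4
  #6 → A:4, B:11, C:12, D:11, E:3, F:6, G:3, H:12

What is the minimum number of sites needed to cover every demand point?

Coverage sets (demand points within 4 of each site):
  #1: {A, B, D, E, F, H}
  #2: {C, D, E, G}
  #3: {H}
  #4: {A, D}
  #5: {B, E, G, H}
  #6: {A, E, G}
No single site covers all 8 demand points.
But {#1, #2} covers everything, so the minimum is 2.

2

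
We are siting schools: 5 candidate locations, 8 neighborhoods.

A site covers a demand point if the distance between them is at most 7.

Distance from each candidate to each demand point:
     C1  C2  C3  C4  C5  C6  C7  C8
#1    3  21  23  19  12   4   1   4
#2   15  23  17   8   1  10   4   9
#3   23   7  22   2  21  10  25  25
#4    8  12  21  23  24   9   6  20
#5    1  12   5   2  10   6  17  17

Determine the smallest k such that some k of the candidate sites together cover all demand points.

4

Coverage sets (demand points within 7 of each site):
  #1: {C1, C6, C7, C8}
  #2: {C5, C7}
  #3: {C2, C4}
  #4: {C7}
  #5: {C1, C3, C4, C6}
No 3 sites suffice: every size-3 union leaves at least one demand point uncovered.
But {#1, #2, #3, #5} covers everything, so the minimum is 4.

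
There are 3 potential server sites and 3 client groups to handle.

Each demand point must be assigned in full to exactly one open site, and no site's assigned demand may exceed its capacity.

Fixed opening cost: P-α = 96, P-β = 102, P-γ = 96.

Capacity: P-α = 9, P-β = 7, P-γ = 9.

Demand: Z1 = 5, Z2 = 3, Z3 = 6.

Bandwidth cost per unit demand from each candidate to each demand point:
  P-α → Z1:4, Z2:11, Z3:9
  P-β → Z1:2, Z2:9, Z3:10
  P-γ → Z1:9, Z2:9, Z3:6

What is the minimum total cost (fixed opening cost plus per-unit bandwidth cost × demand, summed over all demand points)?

Open {P-β, P-γ}; cheapest assignment that respects the capacities:
  P-β (cap 7, load 5): Z1 — cost 5×2 = 10
  P-γ (cap 9, load 9): Z2, Z3 — cost 3×9 + 6×6 = 63
  Shipping 73, fixed 198 → total 271.
  Any other capacity-feasible assignment to {P-β, P-γ} ships for at least 73.
Compare {P-α, P-γ}: its best feasible assignment gives total 275.
Compare {P-α, P-β}: its best feasible assignment gives total 295.
Every other set of open sites that can feasibly serve all demand totals ≥ 275 even under its best assignment. Minimum: 271.

271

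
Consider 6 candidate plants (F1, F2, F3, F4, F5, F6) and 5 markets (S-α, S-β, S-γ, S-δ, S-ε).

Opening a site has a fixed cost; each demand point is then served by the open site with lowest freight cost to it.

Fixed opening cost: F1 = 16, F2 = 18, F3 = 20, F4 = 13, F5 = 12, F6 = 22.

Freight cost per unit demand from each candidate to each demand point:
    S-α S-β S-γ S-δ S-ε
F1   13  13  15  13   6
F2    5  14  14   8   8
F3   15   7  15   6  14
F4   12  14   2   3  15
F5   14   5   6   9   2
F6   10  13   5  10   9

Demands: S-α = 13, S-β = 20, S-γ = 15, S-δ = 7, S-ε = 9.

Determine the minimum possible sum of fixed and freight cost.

Open {F2, F4, F5}: assign each demand point to its cheapest open site.
  S-α→F2 13×5=65, S-β→F5 20×5=100, S-γ→F4 15×2=30, S-δ→F4 7×3=21, S-ε→F5 9×2=18
  freight cost 234, fixed 43 → total 277.
Compare {F1, F2, F4, F5}: freight cost 234 + fixed 59 = 293.
Compare {F2, F3, F4, F5}: freight cost 234 + fixed 63 = 297.
Compare {F2, F4, F5, F6}: freight cost 234 + fixed 65 = 299.
All other subsets cost ≥ 293. Minimum total cost: 277.

277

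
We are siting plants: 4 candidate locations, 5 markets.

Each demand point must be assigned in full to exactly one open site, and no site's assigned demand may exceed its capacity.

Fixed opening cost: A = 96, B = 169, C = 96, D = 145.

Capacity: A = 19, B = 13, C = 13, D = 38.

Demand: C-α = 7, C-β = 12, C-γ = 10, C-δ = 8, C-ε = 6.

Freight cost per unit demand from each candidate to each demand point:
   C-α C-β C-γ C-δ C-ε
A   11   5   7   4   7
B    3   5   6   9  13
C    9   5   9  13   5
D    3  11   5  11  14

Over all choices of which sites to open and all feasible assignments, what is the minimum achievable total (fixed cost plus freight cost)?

Open {A, D}; cheapest assignment that respects the capacities:
  A (cap 19, load 18): C-β, C-ε — cost 12×5 + 6×7 = 102
  D (cap 38, load 25): C-α, C-γ, C-δ — cost 7×3 + 10×5 + 8×11 = 159
  Shipping 261, fixed 241 → total 502.
  Any other capacity-feasible assignment to {A, D} ships for at least 261.
Compare {A, C, D}: its best feasible assignment gives total 542.
Compare {C, D}: its best feasible assignment gives total 544.
Every other set of open sites that can feasibly serve all demand totals ≥ 542 even under its best assignment. Minimum: 502.

502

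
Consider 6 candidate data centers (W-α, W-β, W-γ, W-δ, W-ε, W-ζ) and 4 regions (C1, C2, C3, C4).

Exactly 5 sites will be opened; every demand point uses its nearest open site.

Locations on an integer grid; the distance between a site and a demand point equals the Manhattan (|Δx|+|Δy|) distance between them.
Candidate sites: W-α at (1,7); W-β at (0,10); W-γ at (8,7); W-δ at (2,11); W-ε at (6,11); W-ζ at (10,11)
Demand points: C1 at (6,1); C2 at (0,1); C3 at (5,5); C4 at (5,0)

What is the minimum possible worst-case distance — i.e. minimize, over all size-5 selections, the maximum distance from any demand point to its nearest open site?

10

Open {W-α, W-β, W-γ, W-δ, W-ε}.
  Farthest demand point is C4 at distance 10 (to W-γ); all others are ≤ 10.
With {W-α, W-β, W-γ, W-δ, W-ζ} the worst case is 10.
With {W-α, W-β, W-γ, W-ε, W-ζ} the worst case is 10.
No size-5 selection achieves below 10.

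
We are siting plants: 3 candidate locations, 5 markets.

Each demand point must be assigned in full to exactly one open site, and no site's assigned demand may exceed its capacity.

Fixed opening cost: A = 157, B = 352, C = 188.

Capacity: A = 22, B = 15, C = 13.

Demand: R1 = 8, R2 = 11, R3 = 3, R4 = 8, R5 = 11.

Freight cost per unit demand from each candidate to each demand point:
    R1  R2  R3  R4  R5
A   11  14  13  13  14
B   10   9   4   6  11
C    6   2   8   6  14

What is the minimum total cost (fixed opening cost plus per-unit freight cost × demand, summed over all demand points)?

Open {A, B, C}; cheapest assignment that respects the capacities:
  A (cap 22, load 19): R1, R5 — cost 8×11 + 11×14 = 242
  B (cap 15, load 11): R3, R4 — cost 3×4 + 8×6 = 60
  C (cap 13, load 11): R2 — cost 11×2 = 22
  Shipping 324, fixed 697 → total 1021.
  Any other capacity-feasible assignment to {A, B, C} ships for at least 324.
Total demand is 41 and no other set of sites has combined capacity ≥ 41, so {A, B, C} is the only feasible choice of open sites. Minimum: 1021.

1021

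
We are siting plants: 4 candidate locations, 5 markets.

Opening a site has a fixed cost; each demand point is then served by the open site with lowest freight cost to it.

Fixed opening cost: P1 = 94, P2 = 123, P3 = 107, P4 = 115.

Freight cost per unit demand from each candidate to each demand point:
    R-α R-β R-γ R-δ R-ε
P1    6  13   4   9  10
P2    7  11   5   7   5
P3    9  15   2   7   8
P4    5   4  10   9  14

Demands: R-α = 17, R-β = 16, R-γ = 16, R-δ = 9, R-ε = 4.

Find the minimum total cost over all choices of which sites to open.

Open {P3, P4}: assign each demand point to its cheapest open site.
  R-α→P4 17×5=85, R-β→P4 16×4=64, R-γ→P3 16×2=32, R-δ→P3 9×7=63, R-ε→P3 4×8=32
  freight cost 276, fixed 222 → total 498.
Compare {P1, P4}: freight cost 334 + fixed 209 = 543.
Compare {P2, P4}: freight cost 312 + fixed 238 = 550.
Compare {P4}: freight cost 446 + fixed 115 = 561.
All other subsets cost ≥ 543. Minimum total cost: 498.

498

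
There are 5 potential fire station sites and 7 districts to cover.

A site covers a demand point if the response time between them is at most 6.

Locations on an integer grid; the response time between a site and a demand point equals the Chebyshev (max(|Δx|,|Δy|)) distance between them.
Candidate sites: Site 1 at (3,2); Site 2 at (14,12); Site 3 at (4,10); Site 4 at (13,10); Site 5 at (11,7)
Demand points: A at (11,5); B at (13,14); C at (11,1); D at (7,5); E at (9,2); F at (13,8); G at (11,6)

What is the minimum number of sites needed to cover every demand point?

Coverage sets (demand points within 6 of each site):
  Site 1: {D, E}
  Site 2: {B, F, G}
  Site 3: {D}
  Site 4: {A, B, D, F, G}
  Site 5: {A, C, D, E, F, G}
No single site covers all 7 demand points.
But {Site 2, Site 5} covers everything, so the minimum is 2.

2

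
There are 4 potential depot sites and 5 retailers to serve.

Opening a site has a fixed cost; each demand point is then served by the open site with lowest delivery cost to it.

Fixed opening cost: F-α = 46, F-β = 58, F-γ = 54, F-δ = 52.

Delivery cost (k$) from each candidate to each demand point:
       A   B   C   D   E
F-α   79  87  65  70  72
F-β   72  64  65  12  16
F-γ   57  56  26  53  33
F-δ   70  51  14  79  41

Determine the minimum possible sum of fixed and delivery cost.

Open {F-β, F-δ}: assign each demand point to its cheapest open site.
  A→F-δ 70, B→F-δ 51, C→F-δ 14, D→F-β 12, E→F-β 16
  delivery cost 163, fixed 110 → total 273.
Compare {F-γ}: delivery cost 225 + fixed 54 = 279.
Compare {F-β, F-γ}: delivery cost 167 + fixed 112 = 279.
Compare {F-β}: delivery cost 229 + fixed 58 = 287.
All other subsets cost ≥ 279. Minimum total cost: 273.

273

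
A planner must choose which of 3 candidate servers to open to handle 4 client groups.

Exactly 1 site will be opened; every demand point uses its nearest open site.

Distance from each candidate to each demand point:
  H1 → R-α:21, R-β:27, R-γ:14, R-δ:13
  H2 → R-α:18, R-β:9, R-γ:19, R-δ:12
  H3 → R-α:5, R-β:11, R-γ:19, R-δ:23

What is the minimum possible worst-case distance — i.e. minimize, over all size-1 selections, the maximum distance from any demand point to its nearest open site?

19

Open {H2}.
  Farthest demand point is R-γ at distance 19 (to H2); all others are ≤ 19.
With {H3} the worst case is 23.
With {H1} the worst case is 27.
No size-1 selection achieves below 19.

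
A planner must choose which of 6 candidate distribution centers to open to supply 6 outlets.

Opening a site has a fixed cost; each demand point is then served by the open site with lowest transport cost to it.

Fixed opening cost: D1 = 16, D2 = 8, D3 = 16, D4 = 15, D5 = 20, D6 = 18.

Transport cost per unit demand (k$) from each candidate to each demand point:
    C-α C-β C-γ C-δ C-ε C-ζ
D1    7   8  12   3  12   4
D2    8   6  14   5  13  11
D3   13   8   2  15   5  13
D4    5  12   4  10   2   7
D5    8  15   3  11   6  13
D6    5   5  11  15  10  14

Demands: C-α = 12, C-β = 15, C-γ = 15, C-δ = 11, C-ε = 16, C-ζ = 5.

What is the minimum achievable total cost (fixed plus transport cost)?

Open {D1, D3, D4, D6}: assign each demand point to its cheapest open site.
  C-α→D4 12×5=60, C-β→D6 15×5=75, C-γ→D3 15×2=30, C-δ→D1 11×3=33, C-ε→D4 16×2=32, C-ζ→D1 5×4=20
  transport cost 250, fixed 65 → total 315.
Compare {D1, D2, D3, D4}: transport cost 265 + fixed 55 = 320.
Compare {D1, D2, D3, D4, D6}: transport cost 250 + fixed 73 = 323.
Compare {D1, D4, D6}: transport cost 280 + fixed 49 = 329.
All other subsets cost ≥ 320. Minimum total cost: 315.

315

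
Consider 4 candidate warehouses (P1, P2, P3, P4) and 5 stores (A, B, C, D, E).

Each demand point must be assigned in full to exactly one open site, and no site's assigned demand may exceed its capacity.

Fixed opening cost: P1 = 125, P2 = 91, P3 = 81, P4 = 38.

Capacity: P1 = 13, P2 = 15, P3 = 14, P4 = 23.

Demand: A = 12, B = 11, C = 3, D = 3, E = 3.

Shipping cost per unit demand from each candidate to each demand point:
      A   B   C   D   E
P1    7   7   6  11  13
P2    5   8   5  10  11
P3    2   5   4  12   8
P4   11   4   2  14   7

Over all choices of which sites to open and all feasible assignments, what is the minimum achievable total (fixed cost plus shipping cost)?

Open {P3, P4}; cheapest assignment that respects the capacities:
  P3 (cap 14, load 12): A — cost 12×2 = 24
  P4 (cap 23, load 20): B, C, D, E — cost 11×4 + 3×2 + 3×14 + 3×7 = 113
  Shipping 137, fixed 119 → total 256.
  Any other capacity-feasible assignment to {P3, P4} ships for at least 137.
Compare {P2, P4}: its best feasible assignment gives total 290.
Compare {P2, P3, P4}: its best feasible assignment gives total 335.
Every other set of open sites that can feasibly serve all demand totals ≥ 290 even under its best assignment. Minimum: 256.

256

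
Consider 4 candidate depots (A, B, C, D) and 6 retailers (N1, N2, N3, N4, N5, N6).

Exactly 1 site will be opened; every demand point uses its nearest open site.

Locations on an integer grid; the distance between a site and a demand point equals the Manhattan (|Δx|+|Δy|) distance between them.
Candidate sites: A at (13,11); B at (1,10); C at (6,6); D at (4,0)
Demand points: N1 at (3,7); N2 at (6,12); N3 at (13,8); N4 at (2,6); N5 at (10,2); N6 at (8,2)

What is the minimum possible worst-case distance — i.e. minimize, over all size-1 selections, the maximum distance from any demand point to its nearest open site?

9

Open {C}.
  Farthest demand point is N3 at distance 9 (to C); all others are ≤ 9.
With {A} the worst case is 16.
With {B} the worst case is 17.
No size-1 selection achieves below 9.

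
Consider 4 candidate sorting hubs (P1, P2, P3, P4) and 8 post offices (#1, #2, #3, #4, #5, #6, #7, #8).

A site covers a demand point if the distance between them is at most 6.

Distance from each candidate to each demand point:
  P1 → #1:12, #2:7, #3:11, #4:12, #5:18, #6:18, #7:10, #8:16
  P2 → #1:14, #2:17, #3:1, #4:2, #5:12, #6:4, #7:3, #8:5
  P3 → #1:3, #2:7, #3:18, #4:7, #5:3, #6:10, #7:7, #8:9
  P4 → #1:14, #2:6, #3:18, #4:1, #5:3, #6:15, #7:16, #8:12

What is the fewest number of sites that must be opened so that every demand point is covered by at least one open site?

3

Coverage sets (demand points within 6 of each site):
  P1: {}
  P2: {#3, #4, #6, #7, #8}
  P3: {#1, #5}
  P4: {#2, #4, #5}
No 2 sites suffice: every size-2 union leaves at least one demand point uncovered.
But {P2, P3, P4} covers everything, so the minimum is 3.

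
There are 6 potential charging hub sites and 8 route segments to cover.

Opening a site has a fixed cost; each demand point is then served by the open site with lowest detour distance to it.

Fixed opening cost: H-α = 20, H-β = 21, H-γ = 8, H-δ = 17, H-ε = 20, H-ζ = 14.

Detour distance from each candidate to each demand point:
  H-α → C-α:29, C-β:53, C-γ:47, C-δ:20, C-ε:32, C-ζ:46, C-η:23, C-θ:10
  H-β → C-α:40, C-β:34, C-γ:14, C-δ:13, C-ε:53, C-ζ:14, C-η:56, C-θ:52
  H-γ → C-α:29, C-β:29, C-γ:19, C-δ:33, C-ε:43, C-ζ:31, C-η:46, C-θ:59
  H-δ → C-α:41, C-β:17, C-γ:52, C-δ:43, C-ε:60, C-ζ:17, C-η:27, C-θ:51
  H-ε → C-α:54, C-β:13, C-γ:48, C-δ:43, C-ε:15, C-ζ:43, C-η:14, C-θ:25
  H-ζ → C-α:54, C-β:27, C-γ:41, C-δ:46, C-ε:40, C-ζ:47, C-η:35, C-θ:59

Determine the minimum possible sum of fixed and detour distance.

183

Open {H-α, H-β, H-ε}: assign each demand point to its cheapest open site.
  C-α→H-α 29, C-β→H-ε 13, C-γ→H-β 14, C-δ→H-β 13, C-ε→H-ε 15, C-ζ→H-β 14, C-η→H-ε 14, C-θ→H-α 10
  detour distance 122, fixed 61 → total 183.
Compare {H-β, H-γ, H-ε}: detour distance 137 + fixed 49 = 186.
Compare {H-β, H-ε}: detour distance 148 + fixed 41 = 189.
Compare {H-α, H-β, H-γ, H-ε}: detour distance 122 + fixed 69 = 191.
All other subsets cost ≥ 186. Minimum total cost: 183.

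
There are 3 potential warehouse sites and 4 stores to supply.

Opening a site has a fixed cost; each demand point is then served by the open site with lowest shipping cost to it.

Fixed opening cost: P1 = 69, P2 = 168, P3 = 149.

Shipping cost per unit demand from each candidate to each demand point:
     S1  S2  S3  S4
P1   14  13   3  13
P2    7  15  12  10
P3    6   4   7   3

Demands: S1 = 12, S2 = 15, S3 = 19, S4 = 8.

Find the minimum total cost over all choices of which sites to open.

Open {P1, P3}: assign each demand point to its cheapest open site.
  S1→P3 12×6=72, S2→P3 15×4=60, S3→P1 19×3=57, S4→P3 8×3=24
  shipping cost 213, fixed 218 → total 431.
Compare {P3}: shipping cost 289 + fixed 149 = 438.
Compare {P1}: shipping cost 524 + fixed 69 = 593.
Compare {P1, P2, P3}: shipping cost 213 + fixed 386 = 599.
All other subsets cost ≥ 438. Minimum total cost: 431.

431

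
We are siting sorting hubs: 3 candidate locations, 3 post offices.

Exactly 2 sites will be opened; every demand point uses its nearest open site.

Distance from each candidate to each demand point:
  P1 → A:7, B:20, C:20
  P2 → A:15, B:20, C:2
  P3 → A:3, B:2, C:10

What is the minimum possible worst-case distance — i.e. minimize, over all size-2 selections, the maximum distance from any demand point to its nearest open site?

3

Open {P2, P3}.
  Farthest demand point is A at distance 3 (to P3); all others are ≤ 3.
With {P1, P3} the worst case is 10.
With {P1, P2} the worst case is 20.
No size-2 selection achieves below 3.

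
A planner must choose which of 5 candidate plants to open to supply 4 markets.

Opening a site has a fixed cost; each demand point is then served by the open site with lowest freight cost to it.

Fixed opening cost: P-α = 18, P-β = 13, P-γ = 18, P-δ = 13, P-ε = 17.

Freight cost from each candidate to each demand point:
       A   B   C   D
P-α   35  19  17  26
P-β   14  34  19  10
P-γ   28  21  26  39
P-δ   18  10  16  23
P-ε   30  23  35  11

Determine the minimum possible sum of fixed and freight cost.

Open {P-β, P-δ}: assign each demand point to its cheapest open site.
  A→P-β 14, B→P-δ 10, C→P-δ 16, D→P-β 10
  freight cost 50, fixed 26 → total 76.
Compare {P-δ}: freight cost 67 + fixed 13 = 80.
Compare {P-δ, P-ε}: freight cost 55 + fixed 30 = 85.
Compare {P-β}: freight cost 77 + fixed 13 = 90.
All other subsets cost ≥ 80. Minimum total cost: 76.

76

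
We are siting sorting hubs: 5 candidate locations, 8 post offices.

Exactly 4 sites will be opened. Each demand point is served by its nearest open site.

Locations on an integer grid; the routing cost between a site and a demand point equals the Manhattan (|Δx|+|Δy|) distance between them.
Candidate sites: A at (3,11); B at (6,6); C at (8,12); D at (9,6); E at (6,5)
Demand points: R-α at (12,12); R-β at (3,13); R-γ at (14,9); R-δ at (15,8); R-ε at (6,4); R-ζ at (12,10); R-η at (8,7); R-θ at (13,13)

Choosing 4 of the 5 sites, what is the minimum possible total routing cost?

37

Open {A, C, D, E}.
  R-α→C 4, R-β→A 2, R-γ→D 8, R-δ→D 8, R-ε→E 1, R-ζ→C 6, R-η→D 2, R-θ→C 6  ⇒ total 37.
Compare {A, B, C, D}: total 38.
Compare {B, C, D, E}: total 41.
No size-4 selection does better; minimum is 37.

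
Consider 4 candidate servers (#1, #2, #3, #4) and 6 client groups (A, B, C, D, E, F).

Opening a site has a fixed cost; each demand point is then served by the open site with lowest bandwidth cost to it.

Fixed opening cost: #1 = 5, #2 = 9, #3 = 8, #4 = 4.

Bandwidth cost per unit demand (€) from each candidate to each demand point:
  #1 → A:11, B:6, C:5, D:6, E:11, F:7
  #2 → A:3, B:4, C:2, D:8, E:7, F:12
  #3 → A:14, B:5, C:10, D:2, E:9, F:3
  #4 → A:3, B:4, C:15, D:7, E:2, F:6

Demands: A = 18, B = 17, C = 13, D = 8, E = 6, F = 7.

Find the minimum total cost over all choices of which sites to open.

Open {#2, #3, #4}: assign each demand point to its cheapest open site.
  A→#2 18×3=54, B→#2 17×4=68, C→#2 13×2=26, D→#3 8×2=16, E→#4 6×2=12, F→#3 7×3=21
  bandwidth cost 197, fixed 21 → total 218.
Compare {#1, #2, #3, #4}: bandwidth cost 197 + fixed 26 = 223.
Compare {#2, #3}: bandwidth cost 227 + fixed 17 = 244.
Compare {#1, #2, #3}: bandwidth cost 227 + fixed 22 = 249.
All other subsets cost ≥ 223. Minimum total cost: 218.

218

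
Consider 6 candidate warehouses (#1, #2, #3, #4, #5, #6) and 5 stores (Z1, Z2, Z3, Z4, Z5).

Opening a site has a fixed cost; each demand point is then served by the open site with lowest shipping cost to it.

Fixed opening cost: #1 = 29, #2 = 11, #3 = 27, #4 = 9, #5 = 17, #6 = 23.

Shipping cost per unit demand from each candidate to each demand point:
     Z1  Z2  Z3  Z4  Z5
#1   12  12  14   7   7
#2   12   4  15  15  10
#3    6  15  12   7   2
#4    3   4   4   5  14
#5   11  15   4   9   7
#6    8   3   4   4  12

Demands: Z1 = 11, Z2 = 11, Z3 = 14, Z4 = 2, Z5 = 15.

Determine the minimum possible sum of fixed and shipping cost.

209

Open {#3, #4}: assign each demand point to its cheapest open site.
  Z1→#4 11×3=33, Z2→#4 11×4=44, Z3→#4 14×4=56, Z4→#4 2×5=10, Z5→#3 15×2=30
  shipping cost 173, fixed 36 → total 209.
Compare {#3, #4, #6}: shipping cost 160 + fixed 59 = 219.
Compare {#2, #3, #4}: shipping cost 173 + fixed 47 = 220.
Compare {#3, #4, #5}: shipping cost 173 + fixed 53 = 226.
All other subsets cost ≥ 219. Minimum total cost: 209.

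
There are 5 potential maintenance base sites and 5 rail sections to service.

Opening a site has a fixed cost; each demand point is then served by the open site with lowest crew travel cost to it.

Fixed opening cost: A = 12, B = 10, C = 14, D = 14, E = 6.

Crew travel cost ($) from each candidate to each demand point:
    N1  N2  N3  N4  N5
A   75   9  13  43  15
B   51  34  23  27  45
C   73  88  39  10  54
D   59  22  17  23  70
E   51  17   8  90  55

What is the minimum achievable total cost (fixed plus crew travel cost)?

125

Open {A, C, E}: assign each demand point to its cheapest open site.
  N1→E 51, N2→A 9, N3→E 8, N4→C 10, N5→A 15
  crew travel cost 93, fixed 32 → total 125.
Compare {A, B, C}: crew travel cost 98 + fixed 36 = 134.
Compare {A, B, C, E}: crew travel cost 93 + fixed 42 = 135.
Compare {A, B}: crew travel cost 115 + fixed 22 = 137.
All other subsets cost ≥ 134. Minimum total cost: 125.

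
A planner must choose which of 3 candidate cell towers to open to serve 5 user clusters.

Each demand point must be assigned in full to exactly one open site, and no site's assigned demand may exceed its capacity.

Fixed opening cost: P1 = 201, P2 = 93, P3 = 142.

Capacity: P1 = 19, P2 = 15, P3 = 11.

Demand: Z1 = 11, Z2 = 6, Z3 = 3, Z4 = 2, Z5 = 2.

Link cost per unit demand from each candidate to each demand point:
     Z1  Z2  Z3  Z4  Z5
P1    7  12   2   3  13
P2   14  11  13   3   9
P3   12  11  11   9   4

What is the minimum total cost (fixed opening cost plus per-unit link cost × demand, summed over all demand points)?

467

Open {P1, P2}; cheapest assignment that respects the capacities:
  P1 (cap 19, load 16): Z1, Z3, Z4 — cost 11×7 + 3×2 + 2×3 = 89
  P2 (cap 15, load 8): Z2, Z5 — cost 6×11 + 2×9 = 84
  Shipping 173, fixed 294 → total 467.
  Any other capacity-feasible assignment to {P1, P2} ships for at least 173.
Compare {P2, P3}: its best feasible assignment gives total 496.
Compare {P1, P3}: its best feasible assignment gives total 506.
Every other set of open sites that can feasibly serve all demand totals ≥ 496 even under its best assignment. Minimum: 467.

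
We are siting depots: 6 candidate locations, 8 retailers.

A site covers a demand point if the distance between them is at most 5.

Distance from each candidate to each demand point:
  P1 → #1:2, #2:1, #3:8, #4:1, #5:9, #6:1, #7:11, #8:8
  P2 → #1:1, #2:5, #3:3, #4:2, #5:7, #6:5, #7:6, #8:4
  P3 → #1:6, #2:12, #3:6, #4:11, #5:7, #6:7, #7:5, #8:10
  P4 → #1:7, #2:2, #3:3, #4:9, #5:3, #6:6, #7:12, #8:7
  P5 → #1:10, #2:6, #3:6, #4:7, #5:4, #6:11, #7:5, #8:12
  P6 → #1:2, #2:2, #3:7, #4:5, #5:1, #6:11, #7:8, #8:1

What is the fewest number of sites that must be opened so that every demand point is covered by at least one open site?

2

Coverage sets (demand points within 5 of each site):
  P1: {#1, #2, #4, #6}
  P2: {#1, #2, #3, #4, #6, #8}
  P3: {#7}
  P4: {#2, #3, #5}
  P5: {#5, #7}
  P6: {#1, #2, #4, #5, #8}
No single site covers all 8 demand points.
But {P2, P5} covers everything, so the minimum is 2.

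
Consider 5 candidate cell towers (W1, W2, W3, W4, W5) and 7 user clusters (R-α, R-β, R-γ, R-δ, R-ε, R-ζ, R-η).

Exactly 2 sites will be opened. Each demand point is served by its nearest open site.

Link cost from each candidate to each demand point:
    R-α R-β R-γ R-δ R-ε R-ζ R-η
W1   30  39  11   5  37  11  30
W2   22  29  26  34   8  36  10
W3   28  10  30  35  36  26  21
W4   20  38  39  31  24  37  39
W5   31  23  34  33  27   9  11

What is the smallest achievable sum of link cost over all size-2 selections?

Open {W1, W2}.
  R-α→W2 22, R-β→W2 29, R-γ→W1 11, R-δ→W1 5, R-ε→W2 8, R-ζ→W1 11, R-η→W2 10  ⇒ total 96.
Compare {W1, W5}: total 116.
Compare {W1, W3}: total 122.
No size-2 selection does better; minimum is 96.

96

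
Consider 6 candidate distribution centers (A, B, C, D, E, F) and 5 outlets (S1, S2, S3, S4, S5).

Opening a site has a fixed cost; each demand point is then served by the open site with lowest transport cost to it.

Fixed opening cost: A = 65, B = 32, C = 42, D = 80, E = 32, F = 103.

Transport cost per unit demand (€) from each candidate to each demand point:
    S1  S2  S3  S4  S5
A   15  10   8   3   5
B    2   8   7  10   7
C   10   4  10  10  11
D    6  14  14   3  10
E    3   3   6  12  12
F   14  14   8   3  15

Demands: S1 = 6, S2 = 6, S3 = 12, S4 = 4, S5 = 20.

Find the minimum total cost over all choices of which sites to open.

317

Open {A, E}: assign each demand point to its cheapest open site.
  S1→E 6×3=18, S2→E 6×3=18, S3→E 12×6=72, S4→A 4×3=12, S5→A 20×5=100
  transport cost 220, fixed 97 → total 317.
Compare {A, B, E}: transport cost 214 + fixed 129 = 343.
Compare {B, E}: transport cost 282 + fixed 64 = 346.
Compare {A, B}: transport cost 256 + fixed 97 = 353.
All other subsets cost ≥ 343. Minimum total cost: 317.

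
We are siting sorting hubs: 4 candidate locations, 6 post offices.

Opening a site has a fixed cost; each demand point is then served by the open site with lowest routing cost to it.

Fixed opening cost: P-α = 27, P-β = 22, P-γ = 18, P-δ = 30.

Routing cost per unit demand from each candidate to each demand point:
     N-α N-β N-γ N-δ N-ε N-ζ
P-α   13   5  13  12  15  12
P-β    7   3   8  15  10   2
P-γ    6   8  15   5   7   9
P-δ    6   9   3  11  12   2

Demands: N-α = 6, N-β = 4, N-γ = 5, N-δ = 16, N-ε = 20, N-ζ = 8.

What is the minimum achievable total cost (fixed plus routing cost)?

Open {P-β, P-γ}: assign each demand point to its cheapest open site.
  N-α→P-γ 6×6=36, N-β→P-β 4×3=12, N-γ→P-β 5×8=40, N-δ→P-γ 16×5=80, N-ε→P-γ 20×7=140, N-ζ→P-β 8×2=16
  routing cost 324, fixed 40 → total 364.
Compare {P-γ, P-δ}: routing cost 319 + fixed 48 = 367.
Compare {P-β, P-γ, P-δ}: routing cost 299 + fixed 70 = 369.
Compare {P-α, P-γ, P-δ}: routing cost 307 + fixed 75 = 382.
All other subsets cost ≥ 367. Minimum total cost: 364.

364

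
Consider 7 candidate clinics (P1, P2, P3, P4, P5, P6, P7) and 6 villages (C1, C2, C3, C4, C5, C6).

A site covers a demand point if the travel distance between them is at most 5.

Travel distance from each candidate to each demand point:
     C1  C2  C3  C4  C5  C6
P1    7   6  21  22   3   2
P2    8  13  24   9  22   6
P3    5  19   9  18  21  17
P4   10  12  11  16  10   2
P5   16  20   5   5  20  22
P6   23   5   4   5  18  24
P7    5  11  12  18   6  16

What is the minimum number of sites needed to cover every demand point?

3

Coverage sets (demand points within 5 of each site):
  P1: {C5, C6}
  P2: {}
  P3: {C1}
  P4: {C6}
  P5: {C3, C4}
  P6: {C2, C3, C4}
  P7: {C1}
No 2 sites suffice: every size-2 union leaves at least one demand point uncovered.
But {P1, P3, P6} covers everything, so the minimum is 3.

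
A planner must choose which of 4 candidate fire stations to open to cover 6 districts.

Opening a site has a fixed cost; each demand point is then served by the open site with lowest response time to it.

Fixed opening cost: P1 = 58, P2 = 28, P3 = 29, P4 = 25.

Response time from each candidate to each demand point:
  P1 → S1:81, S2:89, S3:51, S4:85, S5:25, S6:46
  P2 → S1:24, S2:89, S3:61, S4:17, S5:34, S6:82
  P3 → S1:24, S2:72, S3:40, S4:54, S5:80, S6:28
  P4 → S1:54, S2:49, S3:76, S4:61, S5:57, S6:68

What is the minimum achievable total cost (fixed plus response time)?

272

Open {P2, P3}: assign each demand point to its cheapest open site.
  S1→P2 24, S2→P3 72, S3→P3 40, S4→P2 17, S5→P2 34, S6→P3 28
  response time 215, fixed 57 → total 272.
Compare {P2, P3, P4}: response time 192 + fixed 82 = 274.
Compare {P2, P4}: response time 253 + fixed 53 = 306.
Compare {P3, P4}: response time 252 + fixed 54 = 306.
All other subsets cost ≥ 274. Minimum total cost: 272.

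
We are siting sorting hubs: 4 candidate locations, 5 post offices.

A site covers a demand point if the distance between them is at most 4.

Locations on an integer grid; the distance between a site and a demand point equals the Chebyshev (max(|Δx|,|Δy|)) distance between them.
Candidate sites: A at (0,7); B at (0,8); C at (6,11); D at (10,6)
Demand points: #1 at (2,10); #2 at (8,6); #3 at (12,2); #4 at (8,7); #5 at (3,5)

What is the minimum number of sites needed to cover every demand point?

Coverage sets (demand points within 4 of each site):
  A: {#1, #5}
  B: {#1, #5}
  C: {#1, #4}
  D: {#2, #3, #4}
No single site covers all 5 demand points.
But {A, D} covers everything, so the minimum is 2.

2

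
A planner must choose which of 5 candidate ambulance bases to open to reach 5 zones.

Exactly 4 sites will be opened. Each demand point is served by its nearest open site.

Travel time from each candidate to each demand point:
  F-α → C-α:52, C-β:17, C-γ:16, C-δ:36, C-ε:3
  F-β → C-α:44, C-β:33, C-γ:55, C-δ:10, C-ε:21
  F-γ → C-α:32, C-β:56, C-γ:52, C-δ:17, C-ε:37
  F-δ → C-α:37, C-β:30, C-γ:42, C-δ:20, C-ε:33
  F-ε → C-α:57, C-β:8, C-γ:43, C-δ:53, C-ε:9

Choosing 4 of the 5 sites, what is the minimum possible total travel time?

Open {F-α, F-β, F-γ, F-ε}.
  C-α→F-γ 32, C-β→F-ε 8, C-γ→F-α 16, C-δ→F-β 10, C-ε→F-α 3  ⇒ total 69.
Compare {F-α, F-β, F-δ, F-ε}: total 74.
Compare {F-α, F-γ, F-δ, F-ε}: total 76.
No size-4 selection does better; minimum is 69.

69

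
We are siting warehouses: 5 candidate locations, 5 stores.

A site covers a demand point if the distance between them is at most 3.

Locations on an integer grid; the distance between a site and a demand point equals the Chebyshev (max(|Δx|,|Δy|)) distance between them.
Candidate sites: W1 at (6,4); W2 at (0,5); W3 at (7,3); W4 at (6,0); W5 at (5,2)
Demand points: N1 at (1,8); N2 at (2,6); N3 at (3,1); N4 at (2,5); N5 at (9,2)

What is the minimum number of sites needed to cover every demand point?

Coverage sets (demand points within 3 of each site):
  W1: {N3, N5}
  W2: {N1, N2, N4}
  W3: {N5}
  W4: {N3, N5}
  W5: {N3, N4}
No single site covers all 5 demand points.
But {W1, W2} covers everything, so the minimum is 2.

2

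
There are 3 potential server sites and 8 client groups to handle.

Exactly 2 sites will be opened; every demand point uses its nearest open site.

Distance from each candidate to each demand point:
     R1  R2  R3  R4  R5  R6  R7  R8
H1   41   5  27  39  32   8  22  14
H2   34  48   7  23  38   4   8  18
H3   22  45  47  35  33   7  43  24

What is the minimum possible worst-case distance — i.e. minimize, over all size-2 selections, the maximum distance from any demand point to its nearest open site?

34

Open {H1, H2}.
  Farthest demand point is R1 at distance 34 (to H2); all others are ≤ 34.
With {H1, H3} the worst case is 35.
With {H2, H3} the worst case is 45.
No size-2 selection achieves below 34.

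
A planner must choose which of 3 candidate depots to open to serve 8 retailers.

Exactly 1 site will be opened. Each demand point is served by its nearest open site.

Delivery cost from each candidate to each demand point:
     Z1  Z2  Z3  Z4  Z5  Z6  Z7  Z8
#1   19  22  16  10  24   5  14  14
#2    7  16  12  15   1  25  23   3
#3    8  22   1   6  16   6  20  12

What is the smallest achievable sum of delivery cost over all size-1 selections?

91

Open {#3}.
  Z1→#3 8, Z2→#3 22, Z3→#3 1, Z4→#3 6, Z5→#3 16, Z6→#3 6, Z7→#3 20, Z8→#3 12  ⇒ total 91.
Compare {#2}: total 102.
Compare {#1}: total 124.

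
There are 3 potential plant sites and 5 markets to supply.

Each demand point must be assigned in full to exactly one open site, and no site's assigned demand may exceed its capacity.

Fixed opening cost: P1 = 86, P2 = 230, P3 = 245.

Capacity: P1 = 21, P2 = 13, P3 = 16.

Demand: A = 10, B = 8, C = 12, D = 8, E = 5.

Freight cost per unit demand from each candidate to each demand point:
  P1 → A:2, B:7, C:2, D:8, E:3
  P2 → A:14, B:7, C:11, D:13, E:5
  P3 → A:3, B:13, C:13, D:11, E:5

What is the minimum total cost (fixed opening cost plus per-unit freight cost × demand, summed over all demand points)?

760

Open {P1, P2, P3}; cheapest assignment that respects the capacities:
  P1 (cap 21, load 20): C, D — cost 12×2 + 8×8 = 88
  P2 (cap 13, load 13): B, E — cost 8×7 + 5×5 = 81
  P3 (cap 16, load 10): A — cost 10×3 = 30
  Shipping 199, fixed 561 → total 760.
  Any other capacity-feasible assignment to {P1, P2, P3} ships for at least 199.
Total demand is 43 and no other set of sites has combined capacity ≥ 43, so {P1, P2, P3} is the only feasible choice of open sites. Minimum: 760.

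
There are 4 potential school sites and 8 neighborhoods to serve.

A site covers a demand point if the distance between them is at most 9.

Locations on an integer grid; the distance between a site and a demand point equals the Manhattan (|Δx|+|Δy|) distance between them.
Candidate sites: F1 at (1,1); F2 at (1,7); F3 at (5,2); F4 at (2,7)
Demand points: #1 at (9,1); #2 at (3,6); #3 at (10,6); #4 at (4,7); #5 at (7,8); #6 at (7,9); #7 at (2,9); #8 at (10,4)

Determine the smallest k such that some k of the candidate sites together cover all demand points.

Coverage sets (demand points within 9 of each site):
  F1: {#1, #2, #4, #7}
  F2: {#2, #4, #5, #6, #7}
  F3: {#1, #2, #3, #4, #5, #6, #8}
  F4: {#2, #3, #4, #5, #6, #7}
No single site covers all 8 demand points.
But {F1, F3} covers everything, so the minimum is 2.

2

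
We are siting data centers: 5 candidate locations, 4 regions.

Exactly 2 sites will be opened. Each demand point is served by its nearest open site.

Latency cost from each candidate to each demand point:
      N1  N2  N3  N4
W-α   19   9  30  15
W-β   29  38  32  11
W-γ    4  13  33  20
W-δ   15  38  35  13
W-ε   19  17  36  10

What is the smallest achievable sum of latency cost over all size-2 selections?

58

Open {W-α, W-γ}.
  N1→W-γ 4, N2→W-α 9, N3→W-α 30, N4→W-α 15  ⇒ total 58.
Compare {W-β, W-γ}: total 60.
Compare {W-γ, W-ε}: total 60.
No size-2 selection does better; minimum is 58.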